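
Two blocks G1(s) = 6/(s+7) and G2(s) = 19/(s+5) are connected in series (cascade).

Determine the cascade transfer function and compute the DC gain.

Series: multiply transfer functions. G_eq = 6/(s+7) × 19/(s+5) = 114/((s+7)(s+5)). DC gain = 114/(7×5) = 3.2571.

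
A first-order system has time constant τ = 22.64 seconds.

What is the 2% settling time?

For first-order system, 2% settling time ≈ 4τ = 4 × 22.64 = 90.56 s.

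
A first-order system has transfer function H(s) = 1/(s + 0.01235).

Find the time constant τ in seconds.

For H(s) = 1/(s + 1/τ), the pole is at -1/τ = -0.01235, so τ = 1/0.01235 = 80.97 s.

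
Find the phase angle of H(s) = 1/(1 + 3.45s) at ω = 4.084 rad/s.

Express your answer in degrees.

Phase = -arctan(ωτ) = -arctan(4.084 × 3.45) = -85.9°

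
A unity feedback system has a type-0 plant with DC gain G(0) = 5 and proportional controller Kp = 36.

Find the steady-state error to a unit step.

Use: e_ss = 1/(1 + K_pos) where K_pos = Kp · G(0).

K_pos = Kp · G(0) = 36 × 5 = 180. e_ss = 1/(1 + 180) = 0.0055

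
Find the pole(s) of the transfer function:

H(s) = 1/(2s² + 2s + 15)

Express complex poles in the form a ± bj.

Discriminant = 2² - 4×2×15 = 4 - 120 = -116 < 0, so the poles are a complex conjugate pair s = (-2 ± j√116)/(2×2). Real part = -2/(2×2) = -2/4 = -0.5; imaginary part = ±√116/(2×2) ≈ 2.6926. Poles: s = -0.5 ± 2.6926j.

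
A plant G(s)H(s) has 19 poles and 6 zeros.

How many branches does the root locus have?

Root locus has n branches where n = number of poles = 19.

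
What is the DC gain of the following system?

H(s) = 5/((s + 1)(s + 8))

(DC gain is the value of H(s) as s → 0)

DC gain = H(0) = 5/(1 × 8) = 5/8 = 0.625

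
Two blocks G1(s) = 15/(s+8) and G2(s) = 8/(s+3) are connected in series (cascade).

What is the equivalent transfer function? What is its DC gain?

Series: multiply transfer functions. G_eq = 15/(s+8) × 8/(s+3) = 120/((s+8)(s+3)). DC gain = 120/(8×3) = 5.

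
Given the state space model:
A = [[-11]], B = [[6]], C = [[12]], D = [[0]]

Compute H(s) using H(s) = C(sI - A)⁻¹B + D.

(sI - A)⁻¹ = 1/(s + 11). H(s) = 12 × 6/(s + 11) + 0 = 72/(s + 11).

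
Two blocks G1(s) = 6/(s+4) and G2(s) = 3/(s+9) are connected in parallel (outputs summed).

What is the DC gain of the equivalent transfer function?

Parallel: G_eq = G1 + G2. DC gain = G1(0) + G2(0) = 6/4 + 3/9 = 1.5 + 0.3333 = 1.8333.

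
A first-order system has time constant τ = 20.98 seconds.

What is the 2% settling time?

For first-order system, 2% settling time ≈ 4τ = 4 × 20.98 = 83.92 s.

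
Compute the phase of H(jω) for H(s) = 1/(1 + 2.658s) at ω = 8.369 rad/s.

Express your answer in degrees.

Phase = -arctan(ωτ) = -arctan(8.369 × 2.658) = -87.4°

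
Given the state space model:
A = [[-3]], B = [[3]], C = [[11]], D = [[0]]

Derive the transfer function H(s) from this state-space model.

(sI - A)⁻¹ = 1/(s + 3). H(s) = 11 × 3/(s + 3) + 0 = 33/(s + 3).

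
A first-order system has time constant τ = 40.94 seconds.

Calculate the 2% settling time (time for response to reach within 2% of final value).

For first-order system, 2% settling time ≈ 4τ = 4 × 40.94 = 163.76 s.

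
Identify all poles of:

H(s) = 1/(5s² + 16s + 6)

Discriminant = 16² - 4×5×6 = 256 - 120 = 136 > 0, so two distinct real poles. Using quadratic formula: s = (-16 ± √136)/(2×5) = (-16 ± √136)/10, with √136 ≈ 11.6619. s₁ ≈ -0.4338, s₂ ≈ -2.7662. Poles: s₁ = -0.4338, s₂ = -2.7662.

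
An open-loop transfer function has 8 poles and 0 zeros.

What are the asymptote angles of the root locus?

n - m = 8 - 0 = 8. Angles: θk = (2k + 1)·180°/8 = 22.5°, 67.5°, 112.5°, 157.5°, 202.5°, 247.5°, 292.5°, 337.5°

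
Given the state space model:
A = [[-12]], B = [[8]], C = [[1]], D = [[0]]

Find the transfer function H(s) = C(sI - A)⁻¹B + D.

(sI - A)⁻¹ = 1/(s + 12). H(s) = 1 × 8/(s + 12) + 0 = 8/(s + 12).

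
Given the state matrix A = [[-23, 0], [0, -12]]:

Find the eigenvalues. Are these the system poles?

For diagonal matrix, eigenvalues are diagonal entries: λ₁ = -23, λ₂ = -12. Eigenvalues of A = system poles.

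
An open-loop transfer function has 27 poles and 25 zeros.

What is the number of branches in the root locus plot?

Root locus has n branches where n = number of poles = 27.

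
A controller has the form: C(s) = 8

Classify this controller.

This is a Proportional (P) controller.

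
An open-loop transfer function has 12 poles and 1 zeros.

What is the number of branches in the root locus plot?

Root locus has n branches where n = number of poles = 12.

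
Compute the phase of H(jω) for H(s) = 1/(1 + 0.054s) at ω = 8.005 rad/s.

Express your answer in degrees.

Phase = -arctan(ωτ) = -arctan(8.005 × 0.054) = -23.4°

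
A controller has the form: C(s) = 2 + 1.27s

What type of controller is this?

This is a Proportional-Derivative (PD) controller.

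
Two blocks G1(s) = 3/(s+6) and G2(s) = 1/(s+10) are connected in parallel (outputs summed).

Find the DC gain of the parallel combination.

Parallel: G_eq = G1 + G2. DC gain = G1(0) + G2(0) = 3/6 + 1/10 = 0.5 + 0.1 = 0.6.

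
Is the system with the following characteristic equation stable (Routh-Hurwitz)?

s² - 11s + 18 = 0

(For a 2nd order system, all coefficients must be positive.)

Coefficients: 1, -11, 18. b=-11 not positive, so system is unstable.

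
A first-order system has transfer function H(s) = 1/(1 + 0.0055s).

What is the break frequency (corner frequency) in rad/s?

Corner frequency = 1/τ = 1/0.0055 = 181.818 rad/s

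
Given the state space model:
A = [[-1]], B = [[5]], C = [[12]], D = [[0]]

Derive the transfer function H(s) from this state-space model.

(sI - A)⁻¹ = 1/(s + 1). H(s) = 12 × 5/(s + 1) + 0 = 60/(s + 1).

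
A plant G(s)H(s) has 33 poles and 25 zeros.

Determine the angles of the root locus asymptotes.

n - m = 33 - 25 = 8. Angles: θk = (2k + 1)·180°/8 = 22.5°, 67.5°, 112.5°, 157.5°, 202.5°, 247.5°, 292.5°, 337.5°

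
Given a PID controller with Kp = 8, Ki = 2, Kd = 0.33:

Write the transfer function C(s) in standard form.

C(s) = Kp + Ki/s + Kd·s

Substituting values: C(s) = 8 + 2/s + 0.33s = (0.33s² + 8s + 2)/s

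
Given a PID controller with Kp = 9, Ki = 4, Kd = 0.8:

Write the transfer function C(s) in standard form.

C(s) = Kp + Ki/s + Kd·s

Substituting values: C(s) = 9 + 4/s + 0.8s = (0.8s² + 9s + 4)/s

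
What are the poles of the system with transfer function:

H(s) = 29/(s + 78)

Pole is where denominator = 0: s + 78 = 0, so s = -78.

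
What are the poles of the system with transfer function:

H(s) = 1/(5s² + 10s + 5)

Discriminant = 10² - 4×5×5 = 100 - 100 = 0, so there is a repeated real pole at s = -10/(2×5) = -10/10 = -1. Pole: s = -1 (repeated, multiplicity 2).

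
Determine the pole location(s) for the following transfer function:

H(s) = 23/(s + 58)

Pole is where denominator = 0: s + 58 = 0, so s = -58.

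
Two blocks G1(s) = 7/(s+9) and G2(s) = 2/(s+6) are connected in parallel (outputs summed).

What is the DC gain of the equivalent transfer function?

Parallel: G_eq = G1 + G2. DC gain = G1(0) + G2(0) = 7/9 + 2/6 = 0.7778 + 0.3333 = 1.1111.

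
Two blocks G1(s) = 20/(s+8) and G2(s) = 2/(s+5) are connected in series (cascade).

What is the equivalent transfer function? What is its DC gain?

Series: multiply transfer functions. G_eq = 20/(s+8) × 2/(s+5) = 40/((s+8)(s+5)). DC gain = 40/(8×5) = 1.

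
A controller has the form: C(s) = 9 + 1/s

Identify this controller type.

This is a Proportional-Integral (PI) controller.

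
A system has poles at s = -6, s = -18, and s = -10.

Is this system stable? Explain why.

All poles are in the left half-plane. System is stable.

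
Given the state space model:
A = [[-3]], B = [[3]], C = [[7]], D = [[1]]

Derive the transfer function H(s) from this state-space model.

(sI - A)⁻¹ = 1/(s + 3). H(s) = 7×3/(s + 3) + 1 = (s + 24)/(s + 3).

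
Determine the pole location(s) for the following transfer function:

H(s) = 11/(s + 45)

Pole is where denominator = 0: s + 45 = 0, so s = -45.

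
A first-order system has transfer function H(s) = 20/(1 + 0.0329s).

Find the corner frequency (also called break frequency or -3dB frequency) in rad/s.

Corner frequency = 1/τ = 1/0.0329 = 30.395 rad/s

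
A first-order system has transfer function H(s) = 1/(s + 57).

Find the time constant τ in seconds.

For H(s) = 1/(s + 1/τ), the pole is at -1/τ = -57, so τ = 1/57 = 0.0175 s.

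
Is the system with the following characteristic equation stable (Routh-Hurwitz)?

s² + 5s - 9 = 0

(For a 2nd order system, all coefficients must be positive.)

Coefficients: 1, 5, -9. c=-9 not positive, so system is unstable.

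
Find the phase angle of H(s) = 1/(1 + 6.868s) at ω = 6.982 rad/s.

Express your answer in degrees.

Phase = -arctan(ωτ) = -arctan(6.982 × 6.868) = -88.8°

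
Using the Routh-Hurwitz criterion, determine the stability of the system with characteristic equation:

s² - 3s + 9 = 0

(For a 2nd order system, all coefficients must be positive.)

Coefficients: 1, -3, 9. b=-3 not positive, so system is unstable.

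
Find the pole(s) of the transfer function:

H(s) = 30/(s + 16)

Pole is where denominator = 0: s + 16 = 0, so s = -16.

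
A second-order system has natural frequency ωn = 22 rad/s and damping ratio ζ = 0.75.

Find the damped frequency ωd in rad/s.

ωd = ωn√(1 - ζ²) = 22√(1 - 0.75²) = 14.55 rad/s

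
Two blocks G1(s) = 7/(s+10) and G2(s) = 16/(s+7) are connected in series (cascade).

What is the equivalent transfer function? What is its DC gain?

Series: multiply transfer functions. G_eq = 7/(s+10) × 16/(s+7) = 112/((s+10)(s+7)). DC gain = 112/(10×7) = 1.6.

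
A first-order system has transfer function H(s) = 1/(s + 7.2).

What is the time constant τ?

For H(s) = 1/(s + 1/τ), the pole is at -1/τ = -7.2, so τ = 1/7.2 = 0.1389 s.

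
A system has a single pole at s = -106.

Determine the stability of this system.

Pole at s = -106 is in the left half-plane. Stable.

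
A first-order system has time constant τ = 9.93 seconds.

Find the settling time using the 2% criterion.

For first-order system, 2% settling time ≈ 4τ = 4 × 9.93 = 39.72 s.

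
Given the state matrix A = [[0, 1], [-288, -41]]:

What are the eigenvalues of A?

det(A - λI) = λ² - (-41)λ + 288 = (λ - (-9))(λ - (-32)). Eigenvalues: -9, -32.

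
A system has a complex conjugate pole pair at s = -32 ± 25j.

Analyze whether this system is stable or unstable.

Real part of poles is -32 (< 0, left half-plane). Stable.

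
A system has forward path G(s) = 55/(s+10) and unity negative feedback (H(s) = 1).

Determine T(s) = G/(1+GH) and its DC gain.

T(s) = G/(1+GH) = [55/(s+10)] / [1 + 55/(s+10)] = 55/(s+10+55) = 55/(s+65). DC gain = 55/65 = 0.8462.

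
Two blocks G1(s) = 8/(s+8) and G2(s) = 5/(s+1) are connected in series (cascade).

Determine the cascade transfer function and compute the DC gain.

Series: multiply transfer functions. G_eq = 8/(s+8) × 5/(s+1) = 40/((s+8)(s+1)). DC gain = 40/(8×1) = 5.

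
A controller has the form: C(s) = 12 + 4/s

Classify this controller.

This is a Proportional-Integral (PI) controller.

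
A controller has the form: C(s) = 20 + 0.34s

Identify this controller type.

This is a Proportional-Derivative (PD) controller.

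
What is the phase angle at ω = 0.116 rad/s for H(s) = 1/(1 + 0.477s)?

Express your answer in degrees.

Phase = -arctan(ωτ) = -arctan(0.116 × 0.477) = -3.2°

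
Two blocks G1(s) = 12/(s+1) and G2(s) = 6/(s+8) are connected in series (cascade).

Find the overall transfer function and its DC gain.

Series: multiply transfer functions. G_eq = 12/(s+1) × 6/(s+8) = 72/((s+1)(s+8)). DC gain = 72/(1×8) = 9.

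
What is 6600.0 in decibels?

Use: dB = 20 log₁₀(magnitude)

dB = 20 log₁₀(6600.0) = 76.4 dB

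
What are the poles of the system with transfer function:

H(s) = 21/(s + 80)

Pole is where denominator = 0: s + 80 = 0, so s = -80.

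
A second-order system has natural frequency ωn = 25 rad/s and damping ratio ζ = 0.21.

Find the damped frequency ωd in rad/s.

ωd = ωn√(1 - ζ²) = 25√(1 - 0.21²) = 24.44 rad/s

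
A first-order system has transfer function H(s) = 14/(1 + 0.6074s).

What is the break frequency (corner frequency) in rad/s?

Corner frequency = 1/τ = 1/0.6074 = 1.646 rad/s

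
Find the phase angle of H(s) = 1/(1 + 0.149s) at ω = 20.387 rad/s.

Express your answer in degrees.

Phase = -arctan(ωτ) = -arctan(20.387 × 0.149) = -71.8°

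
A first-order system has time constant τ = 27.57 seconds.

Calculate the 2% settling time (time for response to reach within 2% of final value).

For first-order system, 2% settling time ≈ 4τ = 4 × 27.57 = 110.28 s.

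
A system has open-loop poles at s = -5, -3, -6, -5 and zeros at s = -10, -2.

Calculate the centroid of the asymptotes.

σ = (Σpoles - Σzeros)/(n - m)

σ = (Σpoles - Σzeros)/(n - m) = (-19 - (-12))/(4 - 2) = -7/2 = -3.5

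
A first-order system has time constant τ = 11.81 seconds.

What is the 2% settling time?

For first-order system, 2% settling time ≈ 4τ = 4 × 11.81 = 47.24 s.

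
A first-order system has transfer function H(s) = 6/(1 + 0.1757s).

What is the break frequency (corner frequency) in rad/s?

Corner frequency = 1/τ = 1/0.1757 = 5.692 rad/s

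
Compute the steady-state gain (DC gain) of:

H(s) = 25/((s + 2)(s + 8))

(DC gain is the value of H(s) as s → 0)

DC gain = H(0) = 25/(2 × 8) = 25/16 = 1.5625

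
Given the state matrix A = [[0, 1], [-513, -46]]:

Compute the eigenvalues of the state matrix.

det(A - λI) = λ² - (-46)λ + 513 = (λ - (-27))(λ - (-19)). Eigenvalues: -27, -19.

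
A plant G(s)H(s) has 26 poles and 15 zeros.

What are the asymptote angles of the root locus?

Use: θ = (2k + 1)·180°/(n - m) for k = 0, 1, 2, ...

n - m = 26 - 15 = 11. Angles: θk = (2k + 1)·180°/11 = 16.36°, 49.09°, 81.82°, 114.55°, 147.27°, 180°, 212.73°, 245.45°, 278.18°, 310.91°, 343.64°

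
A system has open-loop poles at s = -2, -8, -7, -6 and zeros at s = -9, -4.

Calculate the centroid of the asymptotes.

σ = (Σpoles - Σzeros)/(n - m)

σ = (Σpoles - Σzeros)/(n - m) = (-23 - (-13))/(4 - 2) = -10/2 = -5.0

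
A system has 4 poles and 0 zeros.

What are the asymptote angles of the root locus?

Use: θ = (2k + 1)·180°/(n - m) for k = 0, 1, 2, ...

n - m = 4 - 0 = 4. Angles: θk = (2k + 1)·180°/4 = 45°, 135°, 225°, 315°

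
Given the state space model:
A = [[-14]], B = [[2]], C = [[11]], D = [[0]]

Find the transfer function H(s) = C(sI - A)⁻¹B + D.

(sI - A)⁻¹ = 1/(s + 14). H(s) = 11 × 2/(s + 14) + 0 = 22/(s + 14).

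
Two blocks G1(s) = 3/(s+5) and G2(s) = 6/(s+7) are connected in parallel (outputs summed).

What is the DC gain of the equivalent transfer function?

Parallel: G_eq = G1 + G2. DC gain = G1(0) + G2(0) = 3/5 + 6/7 = 0.6 + 0.8571 = 1.4571.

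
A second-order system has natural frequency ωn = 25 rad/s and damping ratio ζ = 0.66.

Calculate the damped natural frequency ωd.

ωd = ωn√(1 - ζ²) = 25√(1 - 0.66²) = 18.78 rad/s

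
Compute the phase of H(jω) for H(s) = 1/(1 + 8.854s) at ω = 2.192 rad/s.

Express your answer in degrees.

Phase = -arctan(ωτ) = -arctan(2.192 × 8.854) = -87.1°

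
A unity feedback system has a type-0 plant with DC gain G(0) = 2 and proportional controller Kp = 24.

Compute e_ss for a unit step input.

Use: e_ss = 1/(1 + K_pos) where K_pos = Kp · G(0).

K_pos = Kp · G(0) = 24 × 2 = 48. e_ss = 1/(1 + 48) = 0.0204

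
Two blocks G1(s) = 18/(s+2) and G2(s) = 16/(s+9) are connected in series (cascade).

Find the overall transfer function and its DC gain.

Series: multiply transfer functions. G_eq = 18/(s+2) × 16/(s+9) = 288/((s+2)(s+9)). DC gain = 288/(2×9) = 16.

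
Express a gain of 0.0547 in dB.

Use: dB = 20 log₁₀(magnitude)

dB = 20 log₁₀(0.0547) = -25.2 dB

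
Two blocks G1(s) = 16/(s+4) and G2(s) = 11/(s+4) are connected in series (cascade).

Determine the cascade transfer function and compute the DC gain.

Series: multiply transfer functions. G_eq = 16/(s+4) × 11/(s+4) = 176/((s+4)(s+4)). DC gain = 176/(4×4) = 11.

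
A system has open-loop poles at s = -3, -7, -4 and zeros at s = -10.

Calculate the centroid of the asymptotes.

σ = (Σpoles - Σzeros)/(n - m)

σ = (Σpoles - Σzeros)/(n - m) = (-14 - (-10))/(3 - 1) = -4/2 = -2.0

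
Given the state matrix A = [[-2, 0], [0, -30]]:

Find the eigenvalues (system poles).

For diagonal matrix, eigenvalues are diagonal entries: λ₁ = -2, λ₂ = -30.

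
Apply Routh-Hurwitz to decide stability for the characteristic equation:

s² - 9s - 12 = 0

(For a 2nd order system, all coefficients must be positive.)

Coefficients: 1, -9, -12. b=-9, c=-12 not positive, so system is unstable.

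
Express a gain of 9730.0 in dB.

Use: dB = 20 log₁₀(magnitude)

dB = 20 log₁₀(9730.0) = 79.8 dB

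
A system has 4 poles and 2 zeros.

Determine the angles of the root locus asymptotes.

n - m = 4 - 2 = 2. Angles: θk = (2k + 1)·180°/2 = 90°, 270°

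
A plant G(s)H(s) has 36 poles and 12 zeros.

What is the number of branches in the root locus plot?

Root locus has n branches where n = number of poles = 36.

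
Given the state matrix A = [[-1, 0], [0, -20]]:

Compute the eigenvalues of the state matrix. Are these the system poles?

For diagonal matrix, eigenvalues are diagonal entries: λ₁ = -1, λ₂ = -20. Eigenvalues of A = system poles.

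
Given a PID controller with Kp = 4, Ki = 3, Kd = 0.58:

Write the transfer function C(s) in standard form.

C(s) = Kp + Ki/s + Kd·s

Substituting values: C(s) = 4 + 3/s + 0.58s = (0.58s² + 4s + 3)/s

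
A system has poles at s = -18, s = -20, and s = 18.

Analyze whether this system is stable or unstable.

Pole(s) at s = 18 are not in the left half-plane. System is unstable.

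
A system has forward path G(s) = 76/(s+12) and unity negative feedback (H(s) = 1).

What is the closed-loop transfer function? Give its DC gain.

T(s) = G/(1+GH) = [76/(s+12)] / [1 + 76/(s+12)] = 76/(s+12+76) = 76/(s+88). DC gain = 76/88 = 0.8636.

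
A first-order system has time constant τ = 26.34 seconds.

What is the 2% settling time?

For first-order system, 2% settling time ≈ 4τ = 4 × 26.34 = 105.36 s.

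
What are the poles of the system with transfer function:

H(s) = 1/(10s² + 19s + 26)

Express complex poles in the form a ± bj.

Discriminant = 19² - 4×10×26 = 361 - 1040 = -679 < 0, so the poles are a complex conjugate pair s = (-19 ± j√679)/(2×10). Real part = -19/(2×10) = -19/20 = -0.95; imaginary part = ±√679/(2×10) ≈ 1.3029. Poles: s = -0.95 ± 1.3029j.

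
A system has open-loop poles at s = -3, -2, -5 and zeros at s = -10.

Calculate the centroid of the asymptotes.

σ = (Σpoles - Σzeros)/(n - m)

σ = (Σpoles - Σzeros)/(n - m) = (-10 - (-10))/(3 - 1) = 0/2 = 0.0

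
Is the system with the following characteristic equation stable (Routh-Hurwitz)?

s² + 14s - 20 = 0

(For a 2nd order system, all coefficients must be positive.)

Coefficients: 1, 14, -20. c=-20 not positive, so system is unstable.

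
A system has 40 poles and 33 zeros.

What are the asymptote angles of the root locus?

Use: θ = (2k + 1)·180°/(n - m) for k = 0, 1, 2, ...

n - m = 40 - 33 = 7. Angles: θk = (2k + 1)·180°/7 = 25.71°, 77.14°, 128.57°, 180°, 231.43°, 282.86°, 334.29°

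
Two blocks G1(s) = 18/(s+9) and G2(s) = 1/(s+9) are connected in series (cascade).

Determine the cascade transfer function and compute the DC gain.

Series: multiply transfer functions. G_eq = 18/(s+9) × 1/(s+9) = 18/((s+9)(s+9)). DC gain = 18/(9×9) = 0.2222.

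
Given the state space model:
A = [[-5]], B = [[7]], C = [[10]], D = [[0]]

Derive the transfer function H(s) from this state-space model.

(sI - A)⁻¹ = 1/(s + 5). H(s) = 10 × 7/(s + 5) + 0 = 70/(s + 5).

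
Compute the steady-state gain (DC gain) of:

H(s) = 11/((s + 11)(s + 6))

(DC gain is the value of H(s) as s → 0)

DC gain = H(0) = 11/(11 × 6) = 11/66 = 0.1667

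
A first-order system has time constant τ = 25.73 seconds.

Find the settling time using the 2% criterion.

For first-order system, 2% settling time ≈ 4τ = 4 × 25.73 = 102.92 s.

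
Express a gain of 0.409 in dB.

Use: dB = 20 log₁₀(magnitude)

dB = 20 log₁₀(0.409) = -7.8 dB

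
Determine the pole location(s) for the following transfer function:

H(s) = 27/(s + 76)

Pole is where denominator = 0: s + 76 = 0, so s = -76.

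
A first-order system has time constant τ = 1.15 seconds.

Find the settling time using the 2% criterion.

For first-order system, 2% settling time ≈ 4τ = 4 × 1.15 = 4.6 s.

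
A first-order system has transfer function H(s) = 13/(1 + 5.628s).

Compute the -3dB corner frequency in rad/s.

Corner frequency = 1/τ = 1/5.628 = 0.178 rad/s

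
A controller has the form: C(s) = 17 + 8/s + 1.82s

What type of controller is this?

This is a Proportional-Integral-Derivative (PID) controller.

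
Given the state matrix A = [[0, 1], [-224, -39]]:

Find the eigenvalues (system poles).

det(A - λI) = λ² - (-39)λ + 224 = (λ - (-7))(λ - (-32)). Eigenvalues: -7, -32.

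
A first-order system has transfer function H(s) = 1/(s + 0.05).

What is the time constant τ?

For H(s) = 1/(s + 1/τ), the pole is at -1/τ = -0.05, so τ = 1/0.05 = 20 s.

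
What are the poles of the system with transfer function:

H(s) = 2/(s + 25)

Pole is where denominator = 0: s + 25 = 0, so s = -25.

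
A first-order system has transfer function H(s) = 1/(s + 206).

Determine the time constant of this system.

For H(s) = 1/(s + 1/τ), the pole is at -1/τ = -206, so τ = 1/206 = 0.0049 s.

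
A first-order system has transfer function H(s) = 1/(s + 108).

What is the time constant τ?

For H(s) = 1/(s + 1/τ), the pole is at -1/τ = -108, so τ = 1/108 = 0.0093 s.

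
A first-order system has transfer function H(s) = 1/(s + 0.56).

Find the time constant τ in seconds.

For H(s) = 1/(s + 1/τ), the pole is at -1/τ = -0.56, so τ = 1/0.56 = 1.7857 s.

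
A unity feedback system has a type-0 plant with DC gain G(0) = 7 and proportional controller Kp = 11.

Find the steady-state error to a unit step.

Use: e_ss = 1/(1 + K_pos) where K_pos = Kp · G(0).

K_pos = Kp · G(0) = 11 × 7 = 77. e_ss = 1/(1 + 77) = 0.0128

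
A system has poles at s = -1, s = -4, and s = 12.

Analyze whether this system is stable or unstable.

Pole(s) at s = 12 are not in the left half-plane. System is unstable.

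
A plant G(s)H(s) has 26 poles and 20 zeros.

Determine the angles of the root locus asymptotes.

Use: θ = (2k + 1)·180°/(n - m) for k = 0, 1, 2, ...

n - m = 26 - 20 = 6. Angles: θk = (2k + 1)·180°/6 = 30°, 90°, 150°, 210°, 270°, 330°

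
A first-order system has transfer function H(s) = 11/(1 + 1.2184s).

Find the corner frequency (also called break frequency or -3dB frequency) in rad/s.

Corner frequency = 1/τ = 1/1.2184 = 0.821 rad/s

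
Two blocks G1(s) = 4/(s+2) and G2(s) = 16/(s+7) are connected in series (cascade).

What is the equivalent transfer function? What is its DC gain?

Series: multiply transfer functions. G_eq = 4/(s+2) × 16/(s+7) = 64/((s+2)(s+7)). DC gain = 64/(2×7) = 4.5714.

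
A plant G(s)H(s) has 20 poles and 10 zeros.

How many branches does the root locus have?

Root locus has n branches where n = number of poles = 20.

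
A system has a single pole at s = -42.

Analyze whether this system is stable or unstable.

Pole at s = -42 is in the left half-plane. Stable.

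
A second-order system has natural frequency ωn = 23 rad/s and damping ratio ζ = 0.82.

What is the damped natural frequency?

ωd = ωn√(1 - ζ²) = 23√(1 - 0.82²) = 13.16 rad/s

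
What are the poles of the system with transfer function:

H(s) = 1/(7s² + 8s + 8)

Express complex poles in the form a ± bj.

Discriminant = 8² - 4×7×8 = 64 - 224 = -160 < 0, so the poles are a complex conjugate pair s = (-8 ± j√160)/(2×7). Real part = -8/(2×7) = -8/14 ≈ -0.5714; imaginary part = ±√160/(2×7) ≈ 0.9035. Poles: s = -0.5714 ± 0.9035j.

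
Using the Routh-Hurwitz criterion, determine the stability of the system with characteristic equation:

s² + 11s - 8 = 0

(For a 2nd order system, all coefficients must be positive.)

Coefficients: 1, 11, -8. c=-8 not positive, so system is unstable.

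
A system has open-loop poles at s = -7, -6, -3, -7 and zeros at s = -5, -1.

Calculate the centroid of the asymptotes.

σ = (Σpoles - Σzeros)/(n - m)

σ = (Σpoles - Σzeros)/(n - m) = (-23 - (-6))/(4 - 2) = -17/2 = -8.5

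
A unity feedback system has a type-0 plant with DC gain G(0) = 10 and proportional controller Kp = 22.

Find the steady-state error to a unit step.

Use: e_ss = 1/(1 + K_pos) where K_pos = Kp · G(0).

K_pos = Kp · G(0) = 22 × 10 = 220. e_ss = 1/(1 + 220) = 0.0045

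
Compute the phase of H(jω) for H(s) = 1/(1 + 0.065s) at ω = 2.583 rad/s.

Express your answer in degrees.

Phase = -arctan(ωτ) = -arctan(2.583 × 0.065) = -9.5°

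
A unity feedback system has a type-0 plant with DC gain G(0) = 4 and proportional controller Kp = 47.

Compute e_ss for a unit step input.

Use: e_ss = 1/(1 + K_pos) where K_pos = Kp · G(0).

K_pos = Kp · G(0) = 47 × 4 = 188. e_ss = 1/(1 + 188) = 0.0053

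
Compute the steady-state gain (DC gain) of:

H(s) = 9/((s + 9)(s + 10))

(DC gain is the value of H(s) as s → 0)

DC gain = H(0) = 9/(9 × 10) = 9/90 = 0.1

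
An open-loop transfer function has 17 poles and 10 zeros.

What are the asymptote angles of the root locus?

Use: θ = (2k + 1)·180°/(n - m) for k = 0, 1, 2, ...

n - m = 17 - 10 = 7. Angles: θk = (2k + 1)·180°/7 = 25.71°, 77.14°, 128.57°, 180°, 231.43°, 282.86°, 334.29°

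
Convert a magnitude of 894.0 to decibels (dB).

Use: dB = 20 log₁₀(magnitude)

dB = 20 log₁₀(894.0) = 59.0 dB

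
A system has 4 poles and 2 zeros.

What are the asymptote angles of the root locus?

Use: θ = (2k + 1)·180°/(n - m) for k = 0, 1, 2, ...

n - m = 4 - 2 = 2. Angles: θk = (2k + 1)·180°/2 = 90°, 270°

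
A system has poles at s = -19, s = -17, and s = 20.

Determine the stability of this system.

Pole(s) at s = 20 are not in the left half-plane. System is unstable.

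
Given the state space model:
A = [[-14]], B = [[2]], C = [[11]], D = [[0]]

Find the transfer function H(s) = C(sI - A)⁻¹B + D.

(sI - A)⁻¹ = 1/(s + 14). H(s) = 11 × 2/(s + 14) + 0 = 22/(s + 14).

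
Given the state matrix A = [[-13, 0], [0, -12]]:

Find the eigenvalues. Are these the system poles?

For diagonal matrix, eigenvalues are diagonal entries: λ₁ = -13, λ₂ = -12. Eigenvalues of A = system poles.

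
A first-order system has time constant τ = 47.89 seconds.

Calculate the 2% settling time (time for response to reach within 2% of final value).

For first-order system, 2% settling time ≈ 4τ = 4 × 47.89 = 191.56 s.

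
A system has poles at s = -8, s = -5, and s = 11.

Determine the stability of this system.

Pole(s) at s = 11 are not in the left half-plane. System is unstable.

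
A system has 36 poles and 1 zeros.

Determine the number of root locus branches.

Root locus has n branches where n = number of poles = 36.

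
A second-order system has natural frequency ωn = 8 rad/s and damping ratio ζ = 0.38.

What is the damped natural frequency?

ωd = ωn√(1 - ζ²) = 8√(1 - 0.38²) = 7.4 rad/s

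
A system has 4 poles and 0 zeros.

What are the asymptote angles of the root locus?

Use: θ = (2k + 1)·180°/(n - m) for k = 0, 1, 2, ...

n - m = 4 - 0 = 4. Angles: θk = (2k + 1)·180°/4 = 45°, 135°, 225°, 315°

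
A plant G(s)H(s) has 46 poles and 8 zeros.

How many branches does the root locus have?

Root locus has n branches where n = number of poles = 46.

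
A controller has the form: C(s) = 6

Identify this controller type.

This is a Proportional (P) controller.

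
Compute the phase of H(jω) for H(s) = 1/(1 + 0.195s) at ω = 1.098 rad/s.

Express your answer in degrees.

Phase = -arctan(ωτ) = -arctan(1.098 × 0.195) = -12.1°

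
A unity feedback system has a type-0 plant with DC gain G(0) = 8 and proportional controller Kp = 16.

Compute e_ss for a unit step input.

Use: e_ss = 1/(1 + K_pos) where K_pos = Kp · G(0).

K_pos = Kp · G(0) = 16 × 8 = 128. e_ss = 1/(1 + 128) = 0.0078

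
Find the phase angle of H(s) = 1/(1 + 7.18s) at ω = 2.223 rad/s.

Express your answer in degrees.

Phase = -arctan(ωτ) = -arctan(2.223 × 7.18) = -86.4°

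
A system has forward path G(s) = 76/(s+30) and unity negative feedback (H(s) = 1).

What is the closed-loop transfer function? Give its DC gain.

T(s) = G/(1+GH) = [76/(s+30)] / [1 + 76/(s+30)] = 76/(s+30+76) = 76/(s+106). DC gain = 76/106 = 0.7170.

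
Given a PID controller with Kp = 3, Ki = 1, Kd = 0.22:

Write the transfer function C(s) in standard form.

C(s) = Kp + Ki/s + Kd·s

Substituting values: C(s) = 3 + 1/s + 0.22s = (0.22s² + 3s + 1)/s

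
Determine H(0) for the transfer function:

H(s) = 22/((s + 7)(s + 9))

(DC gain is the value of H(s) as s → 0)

DC gain = H(0) = 22/(7 × 9) = 22/63 = 0.3492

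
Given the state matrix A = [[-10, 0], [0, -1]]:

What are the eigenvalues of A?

For diagonal matrix, eigenvalues are diagonal entries: λ₁ = -10, λ₂ = -1.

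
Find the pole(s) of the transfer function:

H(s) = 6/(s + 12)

Pole is where denominator = 0: s + 12 = 0, so s = -12.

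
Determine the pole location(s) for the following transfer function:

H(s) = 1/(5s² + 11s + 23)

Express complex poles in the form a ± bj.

Discriminant = 11² - 4×5×23 = 121 - 460 = -339 < 0, so the poles are a complex conjugate pair s = (-11 ± j√339)/(2×5). Real part = -11/(2×5) = -11/10 = -1.1; imaginary part = ±√339/(2×5) ≈ 1.8412. Poles: s = -1.1 ± 1.8412j.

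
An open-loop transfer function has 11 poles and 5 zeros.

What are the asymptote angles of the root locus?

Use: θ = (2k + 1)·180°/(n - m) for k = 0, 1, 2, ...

n - m = 11 - 5 = 6. Angles: θk = (2k + 1)·180°/6 = 30°, 90°, 150°, 210°, 270°, 330°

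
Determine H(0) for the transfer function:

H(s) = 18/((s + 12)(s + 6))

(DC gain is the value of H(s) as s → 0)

DC gain = H(0) = 18/(12 × 6) = 18/72 = 0.25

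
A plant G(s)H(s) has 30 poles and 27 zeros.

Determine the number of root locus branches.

Root locus has n branches where n = number of poles = 30.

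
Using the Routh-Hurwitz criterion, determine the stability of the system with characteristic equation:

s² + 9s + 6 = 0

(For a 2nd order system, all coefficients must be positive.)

Coefficients: 1, 9, 6. All positive, so system is stable.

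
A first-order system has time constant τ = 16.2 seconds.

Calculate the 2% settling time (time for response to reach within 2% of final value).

For first-order system, 2% settling time ≈ 4τ = 4 × 16.2 = 64.8 s.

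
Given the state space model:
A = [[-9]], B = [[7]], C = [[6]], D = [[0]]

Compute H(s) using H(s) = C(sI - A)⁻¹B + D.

(sI - A)⁻¹ = 1/(s + 9). H(s) = 6 × 7/(s + 9) + 0 = 42/(s + 9).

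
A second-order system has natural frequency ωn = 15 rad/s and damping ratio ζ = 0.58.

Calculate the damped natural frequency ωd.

ωd = ωn√(1 - ζ²) = 15√(1 - 0.58²) = 12.22 rad/s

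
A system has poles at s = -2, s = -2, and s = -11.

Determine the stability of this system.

All poles are in the left half-plane. System is stable.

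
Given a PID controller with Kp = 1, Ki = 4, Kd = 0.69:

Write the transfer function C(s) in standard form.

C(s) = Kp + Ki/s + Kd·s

Substituting values: C(s) = 1 + 4/s + 0.69s = (0.69s² + s + 4)/s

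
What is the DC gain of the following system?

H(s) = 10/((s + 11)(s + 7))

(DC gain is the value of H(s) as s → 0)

DC gain = H(0) = 10/(11 × 7) = 10/77 = 0.1299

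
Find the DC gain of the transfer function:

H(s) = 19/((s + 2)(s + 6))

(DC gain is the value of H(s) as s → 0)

DC gain = H(0) = 19/(2 × 6) = 19/12 = 1.5833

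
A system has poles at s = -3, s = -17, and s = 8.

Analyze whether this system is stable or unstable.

Pole(s) at s = 8 are not in the left half-plane. System is unstable.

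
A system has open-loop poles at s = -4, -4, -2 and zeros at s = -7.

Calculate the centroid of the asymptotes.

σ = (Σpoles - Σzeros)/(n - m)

σ = (Σpoles - Σzeros)/(n - m) = (-10 - (-7))/(3 - 1) = -3/2 = -1.5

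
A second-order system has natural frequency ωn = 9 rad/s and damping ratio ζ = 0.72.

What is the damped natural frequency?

ωd = ωn√(1 - ζ²) = 9√(1 - 0.72²) = 6.25 rad/s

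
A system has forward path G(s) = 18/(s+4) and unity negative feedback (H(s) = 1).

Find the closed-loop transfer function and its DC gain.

T(s) = G/(1+GH) = [18/(s+4)] / [1 + 18/(s+4)] = 18/(s+4+18) = 18/(s+22). DC gain = 18/22 = 0.8182.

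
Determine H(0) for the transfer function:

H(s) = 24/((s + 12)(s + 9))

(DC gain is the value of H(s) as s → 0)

DC gain = H(0) = 24/(12 × 9) = 24/108 = 0.2222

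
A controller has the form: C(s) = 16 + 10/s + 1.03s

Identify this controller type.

This is a Proportional-Integral-Derivative (PID) controller.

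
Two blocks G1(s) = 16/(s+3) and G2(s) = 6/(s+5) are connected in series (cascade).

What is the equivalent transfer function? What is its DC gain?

Series: multiply transfer functions. G_eq = 16/(s+3) × 6/(s+5) = 96/((s+3)(s+5)). DC gain = 96/(3×5) = 6.4.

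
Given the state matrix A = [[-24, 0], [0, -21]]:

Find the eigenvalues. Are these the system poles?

For diagonal matrix, eigenvalues are diagonal entries: λ₁ = -24, λ₂ = -21. Eigenvalues of A = system poles.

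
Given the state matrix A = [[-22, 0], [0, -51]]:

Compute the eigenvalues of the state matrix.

For diagonal matrix, eigenvalues are diagonal entries: λ₁ = -22, λ₂ = -51.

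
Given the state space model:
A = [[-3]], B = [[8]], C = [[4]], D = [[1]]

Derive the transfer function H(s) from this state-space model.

(sI - A)⁻¹ = 1/(s + 3). H(s) = 4×8/(s + 3) + 1 = (s + 35)/(s + 3).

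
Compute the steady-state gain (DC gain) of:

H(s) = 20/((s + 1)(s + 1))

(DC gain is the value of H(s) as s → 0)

DC gain = H(0) = 20/(1 × 1) = 20/1 = 20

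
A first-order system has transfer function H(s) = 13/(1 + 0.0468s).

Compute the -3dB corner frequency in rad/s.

Corner frequency = 1/τ = 1/0.0468 = 21.368 rad/s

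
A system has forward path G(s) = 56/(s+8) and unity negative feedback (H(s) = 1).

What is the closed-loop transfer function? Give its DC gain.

T(s) = G/(1+GH) = [56/(s+8)] / [1 + 56/(s+8)] = 56/(s+8+56) = 56/(s+64). DC gain = 56/64 = 0.875.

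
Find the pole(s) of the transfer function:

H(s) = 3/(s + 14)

Pole is where denominator = 0: s + 14 = 0, so s = -14.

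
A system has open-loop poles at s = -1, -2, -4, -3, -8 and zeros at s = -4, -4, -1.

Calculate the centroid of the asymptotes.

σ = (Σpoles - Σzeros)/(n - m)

σ = (Σpoles - Σzeros)/(n - m) = (-18 - (-9))/(5 - 3) = -9/2 = -4.5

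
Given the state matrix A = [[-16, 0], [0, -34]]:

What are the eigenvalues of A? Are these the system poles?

For diagonal matrix, eigenvalues are diagonal entries: λ₁ = -16, λ₂ = -34. Eigenvalues of A = system poles.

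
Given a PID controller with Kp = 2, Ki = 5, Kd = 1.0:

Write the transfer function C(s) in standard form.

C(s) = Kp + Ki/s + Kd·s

Substituting values: C(s) = 2 + 5/s + 1.0s = (s² + 2s + 5)/s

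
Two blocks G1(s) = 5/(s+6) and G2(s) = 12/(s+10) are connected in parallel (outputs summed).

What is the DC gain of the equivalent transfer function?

Parallel: G_eq = G1 + G2. DC gain = G1(0) + G2(0) = 5/6 + 12/10 = 0.8333 + 1.2 = 2.0333.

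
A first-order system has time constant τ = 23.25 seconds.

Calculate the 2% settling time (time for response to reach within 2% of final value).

For first-order system, 2% settling time ≈ 4τ = 4 × 23.25 = 93.0 s.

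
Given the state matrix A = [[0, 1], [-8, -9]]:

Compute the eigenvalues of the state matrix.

det(A - λI) = λ² - (-9)λ + 8 = (λ - (-8))(λ - (-1)). Eigenvalues: -8, -1.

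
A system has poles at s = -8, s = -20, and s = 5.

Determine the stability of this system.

Pole(s) at s = 5 are not in the left half-plane. System is unstable.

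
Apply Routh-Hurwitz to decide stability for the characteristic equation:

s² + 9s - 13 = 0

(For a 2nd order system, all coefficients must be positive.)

Coefficients: 1, 9, -13. c=-13 not positive, so system is unstable.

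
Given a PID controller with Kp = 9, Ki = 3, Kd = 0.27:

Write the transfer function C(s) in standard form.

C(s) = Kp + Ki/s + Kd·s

Substituting values: C(s) = 9 + 3/s + 0.27s = (0.27s² + 9s + 3)/s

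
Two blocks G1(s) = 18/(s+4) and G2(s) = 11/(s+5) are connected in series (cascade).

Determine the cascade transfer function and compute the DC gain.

Series: multiply transfer functions. G_eq = 18/(s+4) × 11/(s+5) = 198/((s+4)(s+5)). DC gain = 198/(4×5) = 9.9.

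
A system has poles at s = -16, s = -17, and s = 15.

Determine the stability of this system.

Pole(s) at s = 15 are not in the left half-plane. System is unstable.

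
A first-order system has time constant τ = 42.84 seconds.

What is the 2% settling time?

For first-order system, 2% settling time ≈ 4τ = 4 × 42.84 = 171.36 s.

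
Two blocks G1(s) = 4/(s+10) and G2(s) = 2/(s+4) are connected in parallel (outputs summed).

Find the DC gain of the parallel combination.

Parallel: G_eq = G1 + G2. DC gain = G1(0) + G2(0) = 4/10 + 2/4 = 0.4 + 0.5 = 0.9.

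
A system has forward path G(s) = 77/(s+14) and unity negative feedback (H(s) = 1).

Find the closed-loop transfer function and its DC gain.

T(s) = G/(1+GH) = [77/(s+14)] / [1 + 77/(s+14)] = 77/(s+14+77) = 77/(s+91). DC gain = 77/91 = 0.8462.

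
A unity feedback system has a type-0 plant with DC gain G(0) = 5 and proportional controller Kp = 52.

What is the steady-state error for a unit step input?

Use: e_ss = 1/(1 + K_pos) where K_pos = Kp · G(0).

K_pos = Kp · G(0) = 52 × 5 = 260. e_ss = 1/(1 + 260) = 0.0038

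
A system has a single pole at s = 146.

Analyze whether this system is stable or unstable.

Pole at s = 146 is in the right half-plane. Unstable.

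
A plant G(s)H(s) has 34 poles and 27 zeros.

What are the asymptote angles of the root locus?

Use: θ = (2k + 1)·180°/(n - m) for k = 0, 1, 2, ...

n - m = 34 - 27 = 7. Angles: θk = (2k + 1)·180°/7 = 25.71°, 77.14°, 128.57°, 180°, 231.43°, 282.86°, 334.29°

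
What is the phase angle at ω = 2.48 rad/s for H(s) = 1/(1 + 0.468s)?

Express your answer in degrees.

Phase = -arctan(ωτ) = -arctan(2.48 × 0.468) = -49.3°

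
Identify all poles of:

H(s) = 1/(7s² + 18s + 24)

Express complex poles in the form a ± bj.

Discriminant = 18² - 4×7×24 = 324 - 672 = -348 < 0, so the poles are a complex conjugate pair s = (-18 ± j√348)/(2×7). Real part = -18/(2×7) = -18/14 ≈ -1.2857; imaginary part = ±√348/(2×7) ≈ 1.3325. Poles: s = -1.2857 ± 1.3325j.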